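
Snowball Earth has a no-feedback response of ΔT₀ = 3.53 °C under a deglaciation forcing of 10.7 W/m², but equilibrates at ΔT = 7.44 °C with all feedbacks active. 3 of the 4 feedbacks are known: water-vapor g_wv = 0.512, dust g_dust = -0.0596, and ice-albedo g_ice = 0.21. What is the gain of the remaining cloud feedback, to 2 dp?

Amplification A = ΔT/ΔT₀ = 7.44/3.53 = 2.108.
Total gain g = 1 − 1/A = 1 − 1/2.108 = 0.5256.
Known gains sum to 0.512 − 0.0596 + 0.21 = 0.6624.
g_cld = 0.5256 − 0.6624 = -0.14.

-0.14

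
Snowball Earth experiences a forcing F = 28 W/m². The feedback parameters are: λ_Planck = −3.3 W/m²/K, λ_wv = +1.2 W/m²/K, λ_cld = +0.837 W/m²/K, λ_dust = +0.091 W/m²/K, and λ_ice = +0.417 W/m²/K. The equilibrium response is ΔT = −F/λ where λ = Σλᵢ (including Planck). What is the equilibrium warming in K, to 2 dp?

37.09 K

Net feedback parameter λ = (−3.3) + (+1.2) + (+0.837) + (+0.091) + (+0.417) = -0.755 W/m²/K.
ΔT = −F/λ = −28/(-0.755) = 37.09 K.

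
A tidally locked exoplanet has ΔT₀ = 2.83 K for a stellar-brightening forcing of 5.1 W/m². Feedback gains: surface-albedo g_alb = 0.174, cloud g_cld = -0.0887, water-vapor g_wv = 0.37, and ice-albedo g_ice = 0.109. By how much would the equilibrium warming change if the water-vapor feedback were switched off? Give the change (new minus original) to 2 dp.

Original: g = 0.5643, ΔT = 2.83/(1−0.5643) = 6.4953 K.
Without water-vapor: g' = 0.1943, ΔT' = 2.83/(1−0.1943) = 3.5125 K.
Change = 3.5125 − 6.4953 = -2.98 K.

-2.98 K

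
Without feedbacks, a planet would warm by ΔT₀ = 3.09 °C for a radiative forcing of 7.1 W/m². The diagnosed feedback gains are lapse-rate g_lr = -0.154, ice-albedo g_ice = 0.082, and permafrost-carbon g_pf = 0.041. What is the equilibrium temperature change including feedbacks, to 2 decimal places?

3.00 °C

Total gain g = -0.154 + 0.082 + 0.041 = -0.031.
Amplification A = 1/(1 + 0.031) = 0.9699.
ΔT = 3.09 × 0.9699 = 3.00 °C.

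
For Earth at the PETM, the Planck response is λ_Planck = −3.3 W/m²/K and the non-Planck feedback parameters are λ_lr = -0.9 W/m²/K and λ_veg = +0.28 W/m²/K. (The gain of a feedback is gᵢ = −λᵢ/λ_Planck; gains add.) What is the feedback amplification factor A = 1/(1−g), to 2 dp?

0.84

Convert to gains: g_lr = -0.9/3.3 = -0.2727; g_veg = 0.28/3.3 = 0.08485.
Total gain g = -0.18785.
A = 1/(1 + 0.18785) = 0.84.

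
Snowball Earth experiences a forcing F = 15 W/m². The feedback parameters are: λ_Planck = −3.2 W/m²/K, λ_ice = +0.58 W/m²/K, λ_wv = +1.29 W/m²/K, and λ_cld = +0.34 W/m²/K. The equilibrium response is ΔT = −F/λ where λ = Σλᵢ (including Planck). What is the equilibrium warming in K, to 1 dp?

15.2 K

Net feedback parameter λ = (−3.2) + (+0.58) + (+1.29) + (+0.34) = -0.99 W/m²/K.
ΔT = −F/λ = −15/(-0.99) = 15.2 K.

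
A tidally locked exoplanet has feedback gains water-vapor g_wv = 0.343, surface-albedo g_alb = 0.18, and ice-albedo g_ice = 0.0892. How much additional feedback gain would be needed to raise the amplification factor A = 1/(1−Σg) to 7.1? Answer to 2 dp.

0.25

Current total gain = 0.6122.
Target gain for A = 7.1: g* = 1 − 1/7.1 = 0.8592.
Additional gain needed = 0.8592 − 0.6122 = 0.25.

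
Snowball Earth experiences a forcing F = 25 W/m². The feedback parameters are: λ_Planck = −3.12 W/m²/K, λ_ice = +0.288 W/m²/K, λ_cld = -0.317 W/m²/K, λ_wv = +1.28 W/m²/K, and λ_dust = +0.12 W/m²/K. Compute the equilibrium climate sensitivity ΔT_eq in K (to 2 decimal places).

Net feedback parameter λ = (−3.12) + (+0.288) + (-0.317) + (+1.28) + (+0.12) = -1.749 W/m²/K.
ΔT = −F/λ = −25/(-1.749) = 14.29 K.

14.29 K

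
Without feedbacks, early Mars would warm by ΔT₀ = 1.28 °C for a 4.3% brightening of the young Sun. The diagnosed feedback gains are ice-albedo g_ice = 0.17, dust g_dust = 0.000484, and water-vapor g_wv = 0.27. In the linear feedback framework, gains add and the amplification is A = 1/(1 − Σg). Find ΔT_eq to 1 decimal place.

Total gain g = 0.17 + 0.000484 + 0.27 = 0.440484.
Amplification A = 1/(1 − 0.440484) = 1.787.
ΔT = 1.28 × 1.787 = 2.3 °C.

2.3 °C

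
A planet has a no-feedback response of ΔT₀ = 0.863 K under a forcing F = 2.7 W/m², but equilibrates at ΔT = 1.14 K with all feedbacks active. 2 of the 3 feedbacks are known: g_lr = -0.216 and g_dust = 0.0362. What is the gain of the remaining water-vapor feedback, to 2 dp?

0.42

Amplification A = ΔT/ΔT₀ = 1.14/0.863 = 1.321.
Total gain g = 1 − 1/A = 1 − 1/1.321 = 0.243.
Known gains sum to -0.216 + 0.0362 = -0.1798.
g_wv = 0.243 + 0.1798 = 0.42.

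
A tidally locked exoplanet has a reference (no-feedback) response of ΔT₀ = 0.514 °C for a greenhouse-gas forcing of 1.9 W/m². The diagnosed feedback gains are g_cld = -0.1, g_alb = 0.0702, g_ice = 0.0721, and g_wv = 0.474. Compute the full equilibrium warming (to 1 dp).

1.1 °C

Total gain g = -0.1 + 0.0702 + 0.0721 + 0.474 = 0.5163.
Amplification A = 1/(1 − 0.5163) = 2.067.
ΔT = 0.514 × 2.067 = 1.1 °C.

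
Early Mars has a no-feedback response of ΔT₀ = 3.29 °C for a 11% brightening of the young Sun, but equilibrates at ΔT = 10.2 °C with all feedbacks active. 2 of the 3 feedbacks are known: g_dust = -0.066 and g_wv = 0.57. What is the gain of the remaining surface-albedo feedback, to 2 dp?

Amplification A = ΔT/ΔT₀ = 10.2/3.29 = 3.1.
Total gain g = 1 − 1/A = 1 − 1/3.1 = 0.6774.
Known gains sum to -0.066 + 0.57 = 0.504.
g_alb = 0.6774 − 0.504 = 0.17.

0.17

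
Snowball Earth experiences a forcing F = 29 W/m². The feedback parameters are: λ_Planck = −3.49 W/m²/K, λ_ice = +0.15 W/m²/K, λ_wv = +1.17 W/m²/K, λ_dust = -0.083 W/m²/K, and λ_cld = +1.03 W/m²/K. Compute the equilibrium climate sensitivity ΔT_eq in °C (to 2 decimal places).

23.71 °C

Net feedback parameter λ = (−3.49) + (+0.15) + (+1.17) + (-0.083) + (+1.03) = -1.223 W/m²/K.
ΔT = −F/λ = −29/(-1.223) = 23.71 °C.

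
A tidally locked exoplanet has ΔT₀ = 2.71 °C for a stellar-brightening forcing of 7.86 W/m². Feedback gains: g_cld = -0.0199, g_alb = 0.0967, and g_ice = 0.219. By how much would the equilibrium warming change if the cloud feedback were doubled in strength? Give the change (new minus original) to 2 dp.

Original: g = 0.2958, ΔT = 2.71/(1−0.2958) = 3.8483 °C.
With doubled cloud: g' = 0.2759, ΔT' = 2.71/(1−0.2759) = 3.7426 °C.
Change = 3.7426 − 3.8483 = -0.11 °C.

-0.11 °C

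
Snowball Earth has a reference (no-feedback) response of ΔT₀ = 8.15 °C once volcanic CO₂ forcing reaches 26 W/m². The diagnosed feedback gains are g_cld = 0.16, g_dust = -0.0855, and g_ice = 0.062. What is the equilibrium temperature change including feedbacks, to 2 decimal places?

Total gain g = 0.16 − 0.0855 + 0.062 = 0.1365.
Amplification A = 1/(1 − 0.1365) = 1.158.
ΔT = 8.15 × 1.158 = 9.44 °C.

9.44 °C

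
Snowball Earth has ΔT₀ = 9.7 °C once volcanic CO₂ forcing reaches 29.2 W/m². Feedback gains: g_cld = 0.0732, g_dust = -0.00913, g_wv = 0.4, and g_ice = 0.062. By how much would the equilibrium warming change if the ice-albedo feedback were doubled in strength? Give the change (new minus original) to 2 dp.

3.08 °C

Original: g = 0.52607, ΔT = 9.7/(1−0.52607) = 20.4672 °C.
With doubled ice-albedo: g' = 0.58807, ΔT' = 9.7/(1−0.58807) = 23.5477 °C.
Change = 23.5477 − 20.4672 = 3.08 °C.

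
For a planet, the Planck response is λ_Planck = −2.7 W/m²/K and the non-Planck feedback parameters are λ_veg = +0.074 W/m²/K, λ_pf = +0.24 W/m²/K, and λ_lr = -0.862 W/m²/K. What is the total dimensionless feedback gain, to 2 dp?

-0.20

Convert to gains: g_veg = 0.074/2.7 = 0.02741; g_pf = 0.24/2.7 = 0.08889; g_lr = -0.862/2.7 = -0.3193.
Total gain g = -0.203.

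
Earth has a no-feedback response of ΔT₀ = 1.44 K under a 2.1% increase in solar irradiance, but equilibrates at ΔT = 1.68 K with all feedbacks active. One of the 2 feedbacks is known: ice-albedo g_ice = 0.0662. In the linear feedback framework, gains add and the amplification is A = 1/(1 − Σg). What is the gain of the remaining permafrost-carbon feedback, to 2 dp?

0.08

Amplification A = ΔT/ΔT₀ = 1.68/1.44 = 1.167.
Total gain g = 1 − 1/A = 1 − 1/1.167 = 0.1431.
The known gain is 0.0662.
g_pf = 0.1431 − 0.0662 = 0.08.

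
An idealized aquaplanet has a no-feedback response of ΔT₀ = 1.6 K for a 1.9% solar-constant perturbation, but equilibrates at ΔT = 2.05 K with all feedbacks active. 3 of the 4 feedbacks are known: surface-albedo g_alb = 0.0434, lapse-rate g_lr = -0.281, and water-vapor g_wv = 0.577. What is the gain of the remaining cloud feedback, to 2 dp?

Amplification A = ΔT/ΔT₀ = 2.05/1.6 = 1.281.
Total gain g = 1 − 1/A = 1 − 1/1.281 = 0.2194.
Known gains sum to 0.0434 − 0.281 + 0.577 = 0.3394.
g_cld = 0.2194 − 0.3394 = -0.12.

-0.12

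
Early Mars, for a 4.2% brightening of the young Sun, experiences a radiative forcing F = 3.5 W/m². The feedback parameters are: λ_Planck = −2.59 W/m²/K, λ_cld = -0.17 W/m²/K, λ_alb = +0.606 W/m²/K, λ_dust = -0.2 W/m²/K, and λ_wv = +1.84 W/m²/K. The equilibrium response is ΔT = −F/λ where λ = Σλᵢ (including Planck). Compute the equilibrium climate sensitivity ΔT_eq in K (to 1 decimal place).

Net feedback parameter λ = (−2.59) + (-0.17) + (+0.606) + (-0.2) + (+1.84) = -0.514 W/m²/K.
ΔT = −F/λ = −3.5/(-0.514) = 6.8 K.

6.8 K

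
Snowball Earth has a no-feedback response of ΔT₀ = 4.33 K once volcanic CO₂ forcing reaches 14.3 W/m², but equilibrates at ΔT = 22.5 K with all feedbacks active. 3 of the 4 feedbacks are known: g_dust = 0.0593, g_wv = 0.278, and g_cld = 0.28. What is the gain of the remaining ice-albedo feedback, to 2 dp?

Amplification A = ΔT/ΔT₀ = 22.5/4.33 = 5.196.
Total gain g = 1 − 1/A = 1 − 1/5.196 = 0.8075.
Known gains sum to 0.0593 + 0.278 + 0.28 = 0.6173.
g_ice = 0.8075 − 0.6173 = 0.19.

0.19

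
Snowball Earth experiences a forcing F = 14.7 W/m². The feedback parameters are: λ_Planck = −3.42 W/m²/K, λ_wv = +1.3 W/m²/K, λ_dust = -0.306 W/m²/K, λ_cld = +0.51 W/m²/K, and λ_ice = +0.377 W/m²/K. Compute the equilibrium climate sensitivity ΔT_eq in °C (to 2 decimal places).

Net feedback parameter λ = (−3.42) + (+1.3) + (-0.306) + (+0.51) + (+0.377) = -1.539 W/m²/K.
ΔT = −F/λ = −14.7/(-1.539) = 9.55 °C.

9.55 °C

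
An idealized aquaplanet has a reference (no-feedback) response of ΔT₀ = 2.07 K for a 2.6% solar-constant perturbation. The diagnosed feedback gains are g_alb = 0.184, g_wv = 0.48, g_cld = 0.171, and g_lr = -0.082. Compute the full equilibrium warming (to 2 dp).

Total gain g = 0.184 + 0.48 + 0.171 − 0.082 = 0.753.
Amplification A = 1/(1 − 0.753) = 4.049.
ΔT = 2.07 × 4.049 = 8.38 K.

8.38 K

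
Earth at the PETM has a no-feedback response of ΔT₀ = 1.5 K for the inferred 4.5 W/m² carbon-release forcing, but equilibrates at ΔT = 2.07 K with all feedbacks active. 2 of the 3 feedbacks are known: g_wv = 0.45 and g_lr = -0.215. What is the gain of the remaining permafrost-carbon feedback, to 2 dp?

0.04

Amplification A = ΔT/ΔT₀ = 2.07/1.5 = 1.38.
Total gain g = 1 − 1/A = 1 − 1/1.38 = 0.2754.
Known gains sum to 0.45 − 0.215 = 0.235.
g_pf = 0.2754 − 0.235 = 0.04.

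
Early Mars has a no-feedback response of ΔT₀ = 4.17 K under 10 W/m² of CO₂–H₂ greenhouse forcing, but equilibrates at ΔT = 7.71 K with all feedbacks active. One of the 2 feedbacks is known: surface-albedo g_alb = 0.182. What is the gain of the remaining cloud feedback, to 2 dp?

0.28

Amplification A = ΔT/ΔT₀ = 7.71/4.17 = 1.849.
Total gain g = 1 − 1/A = 1 − 1/1.849 = 0.4592.
The known gain is 0.182.
g_cld = 0.4592 − 0.182 = 0.28.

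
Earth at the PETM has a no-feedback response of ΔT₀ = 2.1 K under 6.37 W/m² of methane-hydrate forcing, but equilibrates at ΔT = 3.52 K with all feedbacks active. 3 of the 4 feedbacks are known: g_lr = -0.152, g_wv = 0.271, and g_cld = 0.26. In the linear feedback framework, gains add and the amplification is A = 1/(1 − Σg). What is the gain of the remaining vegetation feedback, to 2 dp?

Amplification A = ΔT/ΔT₀ = 3.52/2.1 = 1.676.
Total gain g = 1 − 1/A = 1 − 1/1.676 = 0.4033.
Known gains sum to -0.152 + 0.271 + 0.26 = 0.379.
g_veg = 0.4033 − 0.379 = 0.02.

0.02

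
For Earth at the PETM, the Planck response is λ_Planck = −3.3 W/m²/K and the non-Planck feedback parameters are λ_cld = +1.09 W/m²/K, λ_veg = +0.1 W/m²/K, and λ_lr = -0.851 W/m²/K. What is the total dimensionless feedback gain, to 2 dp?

0.10

Convert to gains: g_cld = 1.09/3.3 = 0.3303; g_veg = 0.1/3.3 = 0.0303; g_lr = -0.851/3.3 = -0.2579.
Total gain g = 0.1027.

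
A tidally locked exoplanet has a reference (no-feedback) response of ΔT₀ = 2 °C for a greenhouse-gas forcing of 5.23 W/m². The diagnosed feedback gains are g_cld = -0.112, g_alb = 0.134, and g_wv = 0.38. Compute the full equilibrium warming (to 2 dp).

3.34 °C

Total gain g = -0.112 + 0.134 + 0.38 = 0.402.
Amplification A = 1/(1 − 0.402) = 1.672.
ΔT = 2 × 1.672 = 3.34 °C.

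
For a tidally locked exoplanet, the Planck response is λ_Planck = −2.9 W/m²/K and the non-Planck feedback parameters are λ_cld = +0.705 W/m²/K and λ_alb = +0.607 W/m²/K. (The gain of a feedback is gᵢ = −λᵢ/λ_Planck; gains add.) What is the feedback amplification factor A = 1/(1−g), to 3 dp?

1.826

Convert to gains: g_cld = 0.705/2.9 = 0.2431; g_alb = 0.607/2.9 = 0.2093.
Total gain g = 0.4524.
A = 1/(1 − 0.4524) = 1.826.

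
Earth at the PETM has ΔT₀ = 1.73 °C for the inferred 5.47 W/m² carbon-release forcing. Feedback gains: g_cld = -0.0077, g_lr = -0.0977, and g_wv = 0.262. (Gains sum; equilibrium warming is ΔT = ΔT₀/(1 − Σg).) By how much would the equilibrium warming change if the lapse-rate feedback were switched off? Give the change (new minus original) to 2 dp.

Original: g = 0.1566, ΔT = 1.73/(1−0.1566) = 2.0512 °C.
Without lapse-rate: g' = 0.2543, ΔT' = 1.73/(1−0.2543) = 2.3200 °C.
Change = 2.3200 − 2.0512 = 0.27 °C.

0.27 °C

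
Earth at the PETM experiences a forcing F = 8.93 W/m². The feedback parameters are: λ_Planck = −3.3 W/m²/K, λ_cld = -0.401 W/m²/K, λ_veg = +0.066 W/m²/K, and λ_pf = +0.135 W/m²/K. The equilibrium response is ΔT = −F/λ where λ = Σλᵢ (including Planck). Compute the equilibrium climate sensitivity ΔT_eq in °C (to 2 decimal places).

2.55 °C

Net feedback parameter λ = (−3.3) + (-0.401) + (+0.066) + (+0.135) = -3.5 W/m²/K.
ΔT = −F/λ = −8.93/(-3.5) = 2.55 °C.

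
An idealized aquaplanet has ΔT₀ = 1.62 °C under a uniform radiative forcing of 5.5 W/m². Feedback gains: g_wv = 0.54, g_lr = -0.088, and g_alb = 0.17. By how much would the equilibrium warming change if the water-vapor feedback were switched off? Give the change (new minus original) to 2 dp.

Original: g = 0.622, ΔT = 1.62/(1−0.622) = 4.2857 °C.
Without water-vapor: g' = 0.082, ΔT' = 1.62/(1−0.082) = 1.7647 °C.
Change = 1.7647 − 4.2857 = -2.52 °C.

-2.52 °C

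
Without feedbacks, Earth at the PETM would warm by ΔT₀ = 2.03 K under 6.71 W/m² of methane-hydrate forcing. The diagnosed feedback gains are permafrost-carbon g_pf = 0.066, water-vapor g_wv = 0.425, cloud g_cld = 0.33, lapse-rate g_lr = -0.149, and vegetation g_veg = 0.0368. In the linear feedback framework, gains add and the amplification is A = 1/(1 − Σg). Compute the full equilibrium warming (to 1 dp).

Total gain g = 0.066 + 0.425 + 0.33 − 0.149 + 0.0368 = 0.7088.
Amplification A = 1/(1 − 0.7088) = 3.434.
ΔT = 2.03 × 3.434 = 7.0 K.

7.0 K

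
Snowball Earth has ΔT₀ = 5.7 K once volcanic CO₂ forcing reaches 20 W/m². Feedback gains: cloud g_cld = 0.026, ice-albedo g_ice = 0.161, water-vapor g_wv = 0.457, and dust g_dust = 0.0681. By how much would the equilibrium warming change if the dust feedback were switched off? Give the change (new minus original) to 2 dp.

Original: g = 0.7121, ΔT = 5.7/(1−0.7121) = 19.7985 K.
Without dust: g' = 0.644, ΔT' = 5.7/(1−0.644) = 16.0112 K.
Change = 16.0112 − 19.7985 = -3.79 K.

-3.79 K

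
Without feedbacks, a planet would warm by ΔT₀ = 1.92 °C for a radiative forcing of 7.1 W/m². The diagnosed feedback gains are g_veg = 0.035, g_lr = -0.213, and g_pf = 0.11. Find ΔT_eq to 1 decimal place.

Total gain g = 0.035 − 0.213 + 0.11 = -0.068.
Amplification A = 1/(1 + 0.068) = 0.9363.
ΔT = 1.92 × 0.9363 = 1.8 °C.

1.8 °C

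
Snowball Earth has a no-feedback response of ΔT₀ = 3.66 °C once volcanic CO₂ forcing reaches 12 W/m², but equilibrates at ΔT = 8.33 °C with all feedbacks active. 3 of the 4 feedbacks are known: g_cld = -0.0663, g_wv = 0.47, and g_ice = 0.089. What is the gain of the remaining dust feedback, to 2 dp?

Amplification A = ΔT/ΔT₀ = 8.33/3.66 = 2.276.
Total gain g = 1 − 1/A = 1 − 1/2.276 = 0.5606.
Known gains sum to -0.0663 + 0.47 + 0.089 = 0.4927.
g_dust = 0.5606 − 0.4927 = 0.07.

0.07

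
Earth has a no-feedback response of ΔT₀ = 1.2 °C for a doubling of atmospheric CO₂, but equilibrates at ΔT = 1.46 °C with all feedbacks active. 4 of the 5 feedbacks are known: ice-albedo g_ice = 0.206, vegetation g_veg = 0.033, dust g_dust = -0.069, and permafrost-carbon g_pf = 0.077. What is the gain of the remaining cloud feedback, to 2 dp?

-0.07

Amplification A = ΔT/ΔT₀ = 1.46/1.2 = 1.217.
Total gain g = 1 − 1/A = 1 − 1/1.217 = 0.1783.
Known gains sum to 0.206 + 0.033 − 0.069 + 0.077 = 0.247.
g_cld = 0.1783 − 0.247 = -0.07.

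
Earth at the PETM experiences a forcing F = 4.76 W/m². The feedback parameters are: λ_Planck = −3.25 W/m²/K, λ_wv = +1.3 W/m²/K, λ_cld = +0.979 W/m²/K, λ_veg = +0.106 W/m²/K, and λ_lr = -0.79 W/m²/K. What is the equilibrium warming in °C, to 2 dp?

Net feedback parameter λ = (−3.25) + (+1.3) + (+0.979) + (+0.106) + (-0.79) = -1.655 W/m²/K.
ΔT = −F/λ = −4.76/(-1.655) = 2.88 °C.

2.88 °C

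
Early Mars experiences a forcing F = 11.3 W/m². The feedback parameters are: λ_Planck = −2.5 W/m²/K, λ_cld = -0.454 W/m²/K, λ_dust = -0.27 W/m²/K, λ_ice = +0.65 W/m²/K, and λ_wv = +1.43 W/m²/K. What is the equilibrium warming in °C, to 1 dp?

9.9 °C

Net feedback parameter λ = (−2.5) + (-0.454) + (-0.27) + (+0.65) + (+1.43) = -1.144 W/m²/K.
ΔT = −F/λ = −11.3/(-1.144) = 9.9 °C.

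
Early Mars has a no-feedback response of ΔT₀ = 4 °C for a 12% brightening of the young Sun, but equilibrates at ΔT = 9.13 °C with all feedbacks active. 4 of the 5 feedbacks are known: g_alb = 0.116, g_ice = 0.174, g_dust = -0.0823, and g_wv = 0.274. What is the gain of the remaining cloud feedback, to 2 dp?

0.08

Amplification A = ΔT/ΔT₀ = 9.13/4 = 2.283.
Total gain g = 1 − 1/A = 1 − 1/2.283 = 0.562.
Known gains sum to 0.116 + 0.174 − 0.0823 + 0.274 = 0.4817.
g_cld = 0.562 − 0.4817 = 0.08.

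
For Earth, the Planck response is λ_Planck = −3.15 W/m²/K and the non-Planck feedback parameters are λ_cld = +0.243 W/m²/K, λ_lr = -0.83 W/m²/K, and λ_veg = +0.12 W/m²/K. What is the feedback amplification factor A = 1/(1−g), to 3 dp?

0.871

Convert to gains: g_cld = 0.243/3.15 = 0.07714; g_lr = -0.83/3.15 = -0.2635; g_veg = 0.12/3.15 = 0.0381.
Total gain g = -0.14826.
A = 1/(1 + 0.14826) = 0.871.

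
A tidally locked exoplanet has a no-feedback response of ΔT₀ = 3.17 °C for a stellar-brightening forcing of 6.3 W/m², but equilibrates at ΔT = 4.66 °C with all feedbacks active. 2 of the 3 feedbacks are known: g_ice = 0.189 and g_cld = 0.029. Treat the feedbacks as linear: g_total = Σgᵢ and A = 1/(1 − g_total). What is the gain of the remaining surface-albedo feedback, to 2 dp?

0.10

Amplification A = ΔT/ΔT₀ = 4.66/3.17 = 1.47.
Total gain g = 1 − 1/A = 1 − 1/1.47 = 0.3197.
Known gains sum to 0.189 + 0.029 = 0.218.
g_alb = 0.3197 − 0.218 = 0.10.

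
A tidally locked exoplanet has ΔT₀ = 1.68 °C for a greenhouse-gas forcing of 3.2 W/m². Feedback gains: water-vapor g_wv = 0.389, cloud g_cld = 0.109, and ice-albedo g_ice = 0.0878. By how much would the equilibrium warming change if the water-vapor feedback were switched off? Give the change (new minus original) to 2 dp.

Original: g = 0.5858, ΔT = 1.68/(1−0.5858) = 4.0560 °C.
Without water-vapor: g' = 0.1968, ΔT' = 1.68/(1−0.1968) = 2.0916 °C.
Change = 2.0916 − 4.0560 = -1.96 °C.

-1.96 °C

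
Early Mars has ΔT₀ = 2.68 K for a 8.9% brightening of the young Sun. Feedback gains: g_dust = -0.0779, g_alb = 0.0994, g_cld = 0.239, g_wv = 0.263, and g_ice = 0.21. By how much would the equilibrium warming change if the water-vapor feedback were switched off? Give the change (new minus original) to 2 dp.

Original: g = 0.7335, ΔT = 2.68/(1−0.7335) = 10.0563 K.
Without water-vapor: g' = 0.4705, ΔT' = 2.68/(1−0.4705) = 5.0614 K.
Change = 5.0614 − 10.0563 = -4.99 K.

-4.99 K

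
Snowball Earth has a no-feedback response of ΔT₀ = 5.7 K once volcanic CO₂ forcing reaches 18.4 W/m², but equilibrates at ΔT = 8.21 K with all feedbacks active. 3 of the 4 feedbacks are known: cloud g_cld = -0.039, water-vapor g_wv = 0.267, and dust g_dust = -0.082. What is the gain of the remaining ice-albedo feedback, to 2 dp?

0.16

Amplification A = ΔT/ΔT₀ = 8.21/5.7 = 1.44.
Total gain g = 1 − 1/A = 1 − 1/1.44 = 0.3056.
Known gains sum to -0.039 + 0.267 − 0.082 = 0.146.
g_ice = 0.3056 − 0.146 = 0.16.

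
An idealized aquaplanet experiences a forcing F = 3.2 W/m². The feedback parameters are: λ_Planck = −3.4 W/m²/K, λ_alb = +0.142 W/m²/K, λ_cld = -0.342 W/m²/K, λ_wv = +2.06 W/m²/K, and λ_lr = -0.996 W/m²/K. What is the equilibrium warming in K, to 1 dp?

Net feedback parameter λ = (−3.4) + (+0.142) + (-0.342) + (+2.06) + (-0.996) = -2.536 W/m²/K.
ΔT = −F/λ = −3.2/(-2.536) = 1.3 K.

1.3 K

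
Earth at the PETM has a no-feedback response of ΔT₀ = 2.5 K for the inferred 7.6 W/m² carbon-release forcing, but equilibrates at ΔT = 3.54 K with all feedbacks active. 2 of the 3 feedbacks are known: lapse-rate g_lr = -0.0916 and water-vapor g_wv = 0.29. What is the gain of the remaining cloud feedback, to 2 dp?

0.10

Amplification A = ΔT/ΔT₀ = 3.54/2.5 = 1.416.
Total gain g = 1 − 1/A = 1 − 1/1.416 = 0.2938.
Known gains sum to -0.0916 + 0.29 = 0.1984.
g_cld = 0.2938 − 0.1984 = 0.10.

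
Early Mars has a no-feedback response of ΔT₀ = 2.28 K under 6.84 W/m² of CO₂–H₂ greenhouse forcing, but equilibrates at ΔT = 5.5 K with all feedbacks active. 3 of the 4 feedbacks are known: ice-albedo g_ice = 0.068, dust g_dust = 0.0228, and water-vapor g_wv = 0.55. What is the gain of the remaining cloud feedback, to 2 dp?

Amplification A = ΔT/ΔT₀ = 5.5/2.28 = 2.412.
Total gain g = 1 − 1/A = 1 − 1/2.412 = 0.5854.
Known gains sum to 0.068 + 0.0228 + 0.55 = 0.6408.
g_cld = 0.5854 − 0.6408 = -0.06.

-0.06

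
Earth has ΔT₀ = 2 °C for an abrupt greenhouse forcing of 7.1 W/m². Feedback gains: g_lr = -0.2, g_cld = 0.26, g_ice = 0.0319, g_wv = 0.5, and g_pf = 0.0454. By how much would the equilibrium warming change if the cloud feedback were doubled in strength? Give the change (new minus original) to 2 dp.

13.96 °C

Original: g = 0.6373, ΔT = 2/(1−0.6373) = 5.5142 °C.
With doubled cloud: g' = 0.8973, ΔT' = 2/(1−0.8973) = 19.4742 °C.
Change = 19.4742 − 5.5142 = 13.96 °C.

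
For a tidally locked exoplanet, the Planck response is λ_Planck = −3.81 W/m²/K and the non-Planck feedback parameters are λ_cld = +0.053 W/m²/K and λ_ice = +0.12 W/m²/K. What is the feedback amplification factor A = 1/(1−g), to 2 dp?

Convert to gains: g_cld = 0.053/3.81 = 0.01391; g_ice = 0.12/3.81 = 0.0315.
Total gain g = 0.04541.
A = 1/(1 − 0.04541) = 1.05.

1.05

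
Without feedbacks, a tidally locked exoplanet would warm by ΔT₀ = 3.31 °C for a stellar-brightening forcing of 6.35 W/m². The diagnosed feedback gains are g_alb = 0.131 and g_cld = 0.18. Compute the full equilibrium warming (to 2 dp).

4.80 °C

Total gain g = 0.131 + 0.18 = 0.311.
Amplification A = 1/(1 − 0.311) = 1.451.
ΔT = 3.31 × 1.451 = 4.80 °C.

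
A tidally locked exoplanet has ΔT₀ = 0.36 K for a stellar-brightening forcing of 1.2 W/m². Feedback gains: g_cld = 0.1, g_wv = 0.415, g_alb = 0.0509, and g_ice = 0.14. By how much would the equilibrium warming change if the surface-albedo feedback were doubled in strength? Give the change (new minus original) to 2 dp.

0.26 K

Original: g = 0.7059, ΔT = 0.36/(1−0.7059) = 1.2241 K.
With doubled surface-albedo: g' = 0.7568, ΔT' = 0.36/(1−0.7568) = 1.4803 K.
Change = 1.4803 − 1.2241 = 0.26 K.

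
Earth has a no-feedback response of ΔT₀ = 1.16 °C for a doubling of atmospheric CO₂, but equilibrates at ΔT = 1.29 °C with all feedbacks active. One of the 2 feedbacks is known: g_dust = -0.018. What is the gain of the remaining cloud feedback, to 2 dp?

0.12

Amplification A = ΔT/ΔT₀ = 1.29/1.16 = 1.112.
Total gain g = 1 − 1/A = 1 − 1/1.112 = 0.1007.
The known gain is -0.018.
g_cld = 0.1007 + 0.018 = 0.12.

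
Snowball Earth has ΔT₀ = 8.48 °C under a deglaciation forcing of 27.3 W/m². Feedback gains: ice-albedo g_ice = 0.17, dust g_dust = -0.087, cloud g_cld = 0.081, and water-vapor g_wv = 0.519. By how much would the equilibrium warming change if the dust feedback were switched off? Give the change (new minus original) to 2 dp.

10.12 °C

Original: g = 0.683, ΔT = 8.48/(1−0.683) = 26.7508 °C.
Without dust: g' = 0.77, ΔT' = 8.48/(1−0.77) = 36.8696 °C.
Change = 36.8696 − 26.7508 = 10.12 °C.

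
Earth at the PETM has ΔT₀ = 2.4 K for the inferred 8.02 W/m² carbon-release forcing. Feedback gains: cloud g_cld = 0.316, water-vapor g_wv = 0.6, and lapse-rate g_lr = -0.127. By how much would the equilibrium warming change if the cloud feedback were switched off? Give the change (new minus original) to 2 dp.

-6.82 K

Original: g = 0.789, ΔT = 2.4/(1−0.789) = 11.3744 K.
Without cloud: g' = 0.473, ΔT' = 2.4/(1−0.473) = 4.5541 K.
Change = 4.5541 − 11.3744 = -6.82 K.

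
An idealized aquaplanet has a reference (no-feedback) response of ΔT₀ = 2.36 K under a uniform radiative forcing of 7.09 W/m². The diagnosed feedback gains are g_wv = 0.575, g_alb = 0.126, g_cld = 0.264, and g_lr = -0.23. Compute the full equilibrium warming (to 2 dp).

Total gain g = 0.575 + 0.126 + 0.264 − 0.23 = 0.735.
Amplification A = 1/(1 − 0.735) = 3.774.
ΔT = 2.36 × 3.774 = 8.91 K.

8.91 K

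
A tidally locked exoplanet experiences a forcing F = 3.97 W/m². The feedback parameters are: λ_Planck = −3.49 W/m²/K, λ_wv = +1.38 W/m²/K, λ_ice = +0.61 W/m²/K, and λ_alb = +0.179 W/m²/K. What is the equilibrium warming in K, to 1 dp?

Net feedback parameter λ = (−3.49) + (+1.38) + (+0.61) + (+0.179) = -1.321 W/m²/K.
ΔT = −F/λ = −3.97/(-1.321) = 3.0 K.

3.0 K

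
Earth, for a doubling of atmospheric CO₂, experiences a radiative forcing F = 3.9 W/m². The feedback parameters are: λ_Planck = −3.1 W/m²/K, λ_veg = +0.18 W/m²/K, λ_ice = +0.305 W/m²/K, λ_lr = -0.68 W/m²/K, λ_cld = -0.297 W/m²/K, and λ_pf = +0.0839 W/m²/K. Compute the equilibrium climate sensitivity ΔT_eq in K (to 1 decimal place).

Net feedback parameter λ = (−3.1) + (+0.18) + (+0.305) + (-0.68) + (-0.297) + (+0.0839) = -3.5081 W/m²/K.
ΔT = −F/λ = −3.9/(-3.5081) = 1.1 K.

1.1 K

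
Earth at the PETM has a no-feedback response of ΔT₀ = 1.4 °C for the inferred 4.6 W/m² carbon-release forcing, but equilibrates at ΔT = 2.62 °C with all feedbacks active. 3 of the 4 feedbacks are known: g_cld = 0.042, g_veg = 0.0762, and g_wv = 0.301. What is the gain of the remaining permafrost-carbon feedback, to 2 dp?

Amplification A = ΔT/ΔT₀ = 2.62/1.4 = 1.871.
Total gain g = 1 − 1/A = 1 − 1/1.871 = 0.4655.
Known gains sum to 0.042 + 0.0762 + 0.301 = 0.4192.
g_pf = 0.4655 − 0.4192 = 0.05.

0.05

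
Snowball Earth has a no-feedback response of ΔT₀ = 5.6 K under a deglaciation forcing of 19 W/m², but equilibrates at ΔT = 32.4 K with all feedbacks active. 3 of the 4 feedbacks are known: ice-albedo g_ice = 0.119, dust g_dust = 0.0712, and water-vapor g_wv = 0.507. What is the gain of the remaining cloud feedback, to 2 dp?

Amplification A = ΔT/ΔT₀ = 32.4/5.6 = 5.786.
Total gain g = 1 − 1/A = 1 − 1/5.786 = 0.8272.
Known gains sum to 0.119 + 0.0712 + 0.507 = 0.6972.
g_cld = 0.8272 − 0.6972 = 0.13.

0.13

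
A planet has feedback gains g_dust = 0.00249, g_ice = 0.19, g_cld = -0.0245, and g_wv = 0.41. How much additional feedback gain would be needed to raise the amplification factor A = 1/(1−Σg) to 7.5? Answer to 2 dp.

0.29

Current total gain = 0.57799.
Target gain for A = 7.5: g* = 1 − 1/7.5 = 0.8667.
Additional gain needed = 0.8667 − 0.57799 = 0.29.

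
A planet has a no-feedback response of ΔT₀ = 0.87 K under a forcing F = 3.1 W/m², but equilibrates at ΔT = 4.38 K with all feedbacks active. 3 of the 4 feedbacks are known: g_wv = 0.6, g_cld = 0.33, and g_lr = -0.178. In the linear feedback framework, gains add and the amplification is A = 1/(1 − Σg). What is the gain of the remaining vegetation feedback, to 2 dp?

Amplification A = ΔT/ΔT₀ = 4.38/0.87 = 5.034.
Total gain g = 1 − 1/A = 1 − 1/5.034 = 0.8014.
Known gains sum to 0.6 + 0.33 − 0.178 = 0.752.
g_veg = 0.8014 − 0.752 = 0.05.

0.05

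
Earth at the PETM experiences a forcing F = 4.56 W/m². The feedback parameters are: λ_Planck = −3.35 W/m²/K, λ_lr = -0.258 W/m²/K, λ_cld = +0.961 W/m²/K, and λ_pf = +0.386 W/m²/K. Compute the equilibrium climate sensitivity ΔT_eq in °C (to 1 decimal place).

2.0 °C

Net feedback parameter λ = (−3.35) + (-0.258) + (+0.961) + (+0.386) = -2.261 W/m²/K.
ΔT = −F/λ = −4.56/(-2.261) = 2.0 °C.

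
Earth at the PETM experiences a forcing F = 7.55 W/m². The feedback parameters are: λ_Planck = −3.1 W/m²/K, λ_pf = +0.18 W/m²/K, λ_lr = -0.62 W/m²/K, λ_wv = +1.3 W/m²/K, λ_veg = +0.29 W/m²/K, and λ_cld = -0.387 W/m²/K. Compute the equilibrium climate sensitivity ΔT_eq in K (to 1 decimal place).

Net feedback parameter λ = (−3.1) + (+0.18) + (-0.62) + (+1.3) + (+0.29) + (-0.387) = -2.337 W/m²/K.
ΔT = −F/λ = −7.55/(-2.337) = 3.2 K.

3.2 K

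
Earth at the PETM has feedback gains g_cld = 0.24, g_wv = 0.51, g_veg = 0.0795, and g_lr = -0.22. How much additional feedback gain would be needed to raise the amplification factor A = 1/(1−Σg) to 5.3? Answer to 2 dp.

0.20

Current total gain = 0.6095.
Target gain for A = 5.3: g* = 1 − 1/5.3 = 0.8113.
Additional gain needed = 0.8113 − 0.6095 = 0.20.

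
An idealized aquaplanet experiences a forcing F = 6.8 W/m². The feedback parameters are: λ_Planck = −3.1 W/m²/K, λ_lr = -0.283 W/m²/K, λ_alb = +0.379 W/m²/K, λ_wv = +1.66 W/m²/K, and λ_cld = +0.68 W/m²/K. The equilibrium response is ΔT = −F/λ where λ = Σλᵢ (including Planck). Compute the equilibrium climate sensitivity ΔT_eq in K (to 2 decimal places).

Net feedback parameter λ = (−3.1) + (-0.283) + (+0.379) + (+1.66) + (+0.68) = -0.664 W/m²/K.
ΔT = −F/λ = −6.8/(-0.664) = 10.24 K.

10.24 K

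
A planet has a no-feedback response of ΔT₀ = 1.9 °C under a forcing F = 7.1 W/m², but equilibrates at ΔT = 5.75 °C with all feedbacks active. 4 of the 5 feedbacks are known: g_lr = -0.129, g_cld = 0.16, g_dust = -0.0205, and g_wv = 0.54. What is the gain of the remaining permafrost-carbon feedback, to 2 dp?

Amplification A = ΔT/ΔT₀ = 5.75/1.9 = 3.026.
Total gain g = 1 − 1/A = 1 − 1/3.026 = 0.6695.
Known gains sum to -0.129 + 0.16 − 0.0205 + 0.54 = 0.5505.
g_pf = 0.6695 − 0.5505 = 0.12.

0.12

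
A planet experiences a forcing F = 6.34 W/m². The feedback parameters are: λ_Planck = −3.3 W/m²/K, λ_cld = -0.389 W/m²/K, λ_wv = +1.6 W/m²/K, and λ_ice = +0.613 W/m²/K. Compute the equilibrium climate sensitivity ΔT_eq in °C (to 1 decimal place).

Net feedback parameter λ = (−3.3) + (-0.389) + (+1.6) + (+0.613) = -1.476 W/m²/K.
ΔT = −F/λ = −6.34/(-1.476) = 4.3 °C.

4.3 °C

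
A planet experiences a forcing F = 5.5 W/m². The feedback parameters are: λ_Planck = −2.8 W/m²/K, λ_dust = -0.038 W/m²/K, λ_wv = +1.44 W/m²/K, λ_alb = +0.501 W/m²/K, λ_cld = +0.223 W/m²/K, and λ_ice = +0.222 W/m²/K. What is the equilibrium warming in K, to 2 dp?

12.17 K

Net feedback parameter λ = (−2.8) + (-0.038) + (+1.44) + (+0.501) + (+0.223) + (+0.222) = -0.452 W/m²/K.
ΔT = −F/λ = −5.5/(-0.452) = 12.17 K.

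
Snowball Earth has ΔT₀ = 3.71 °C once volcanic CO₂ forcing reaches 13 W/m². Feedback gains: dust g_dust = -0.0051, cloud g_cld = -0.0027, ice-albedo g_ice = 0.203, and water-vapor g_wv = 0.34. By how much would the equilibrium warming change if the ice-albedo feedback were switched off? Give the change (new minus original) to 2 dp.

Original: g = 0.5352, ΔT = 3.71/(1−0.5352) = 7.9819 °C.
Without ice-albedo: g' = 0.3322, ΔT' = 3.71/(1−0.3322) = 5.5556 °C.
Change = 5.5556 − 7.9819 = -2.43 °C.

-2.43 °C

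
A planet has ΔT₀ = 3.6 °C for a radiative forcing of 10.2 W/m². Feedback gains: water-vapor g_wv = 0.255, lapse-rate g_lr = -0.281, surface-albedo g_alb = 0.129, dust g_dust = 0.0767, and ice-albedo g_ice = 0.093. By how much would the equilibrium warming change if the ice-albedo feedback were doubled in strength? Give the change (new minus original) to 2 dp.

0.73 °C

Original: g = 0.2727, ΔT = 3.6/(1−0.2727) = 4.9498 °C.
With doubled ice-albedo: g' = 0.3657, ΔT' = 3.6/(1−0.3657) = 5.6755 °C.
Change = 5.6755 − 4.9498 = 0.73 °C.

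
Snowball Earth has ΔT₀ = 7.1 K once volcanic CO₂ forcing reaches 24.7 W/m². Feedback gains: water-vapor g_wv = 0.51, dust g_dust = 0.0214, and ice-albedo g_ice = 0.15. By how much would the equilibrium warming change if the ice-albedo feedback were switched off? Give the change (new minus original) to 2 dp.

-7.13 K

Original: g = 0.6814, ΔT = 7.1/(1−0.6814) = 22.2850 K.
Without ice-albedo: g' = 0.5314, ΔT' = 7.1/(1−0.5314) = 15.1515 K.
Change = 15.1515 − 22.2850 = -7.13 K.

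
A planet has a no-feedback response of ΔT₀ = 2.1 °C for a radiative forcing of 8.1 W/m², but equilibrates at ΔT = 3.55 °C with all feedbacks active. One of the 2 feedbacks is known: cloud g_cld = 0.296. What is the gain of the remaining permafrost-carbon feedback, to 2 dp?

Amplification A = ΔT/ΔT₀ = 3.55/2.1 = 1.69.
Total gain g = 1 − 1/A = 1 − 1/1.69 = 0.4083.
The known gain is 0.296.
g_pf = 0.4083 − 0.296 = 0.11.

0.11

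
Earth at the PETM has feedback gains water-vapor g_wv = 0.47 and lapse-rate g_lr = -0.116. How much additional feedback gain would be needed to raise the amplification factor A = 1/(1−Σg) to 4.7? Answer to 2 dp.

Current total gain = 0.354.
Target gain for A = 4.7: g* = 1 − 1/4.7 = 0.7872.
Additional gain needed = 0.7872 − 0.354 = 0.43.

0.43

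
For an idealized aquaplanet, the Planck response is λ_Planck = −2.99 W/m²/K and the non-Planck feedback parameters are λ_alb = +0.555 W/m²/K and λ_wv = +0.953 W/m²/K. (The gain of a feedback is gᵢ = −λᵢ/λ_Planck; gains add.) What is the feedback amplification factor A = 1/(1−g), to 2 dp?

Convert to gains: g_alb = 0.555/2.99 = 0.1856; g_wv = 0.953/2.99 = 0.3187.
Total gain g = 0.5043.
A = 1/(1 − 0.5043) = 2.02.

2.02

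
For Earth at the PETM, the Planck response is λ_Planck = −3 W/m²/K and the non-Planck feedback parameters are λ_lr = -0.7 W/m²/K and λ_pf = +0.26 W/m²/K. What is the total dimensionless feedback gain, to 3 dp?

Convert to gains: g_lr = -0.7/3 = -0.2333; g_pf = 0.26/3 = 0.08667.
Total gain g = -0.14663.

-0.147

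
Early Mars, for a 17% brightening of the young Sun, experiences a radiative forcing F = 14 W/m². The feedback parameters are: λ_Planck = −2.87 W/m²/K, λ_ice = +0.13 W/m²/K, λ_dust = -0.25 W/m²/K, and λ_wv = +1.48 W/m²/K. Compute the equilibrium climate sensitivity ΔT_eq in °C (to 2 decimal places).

Net feedback parameter λ = (−2.87) + (+0.13) + (-0.25) + (+1.48) = -1.51 W/m²/K.
ΔT = −F/λ = −14/(-1.51) = 9.27 °C.

9.27 °C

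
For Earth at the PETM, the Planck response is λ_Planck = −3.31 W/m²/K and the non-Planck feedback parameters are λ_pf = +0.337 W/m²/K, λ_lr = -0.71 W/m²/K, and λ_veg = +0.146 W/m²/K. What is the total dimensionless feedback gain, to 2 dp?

Convert to gains: g_pf = 0.337/3.31 = 0.1018; g_lr = -0.71/3.31 = -0.2145; g_veg = 0.146/3.31 = 0.04411.
Total gain g = -0.06859.

-0.07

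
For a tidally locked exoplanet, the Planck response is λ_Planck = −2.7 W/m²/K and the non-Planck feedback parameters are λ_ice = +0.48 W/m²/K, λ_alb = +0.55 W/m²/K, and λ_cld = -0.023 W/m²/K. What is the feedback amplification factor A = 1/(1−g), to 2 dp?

Convert to gains: g_ice = 0.48/2.7 = 0.1778; g_alb = 0.55/2.7 = 0.2037; g_cld = -0.023/2.7 = -0.008519.
Total gain g = 0.372981.
A = 1/(1 − 0.372981) = 1.59.

1.59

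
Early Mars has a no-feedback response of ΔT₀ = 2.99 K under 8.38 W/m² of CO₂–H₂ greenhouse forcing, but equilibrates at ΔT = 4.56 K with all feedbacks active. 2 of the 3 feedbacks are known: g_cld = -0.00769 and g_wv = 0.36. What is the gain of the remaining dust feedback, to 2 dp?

Amplification A = ΔT/ΔT₀ = 4.56/2.99 = 1.525.
Total gain g = 1 − 1/A = 1 − 1/1.525 = 0.3443.
Known gains sum to -0.00769 + 0.36 = 0.35231.
g_dust = 0.3443 − 0.35231 = -0.01.

-0.01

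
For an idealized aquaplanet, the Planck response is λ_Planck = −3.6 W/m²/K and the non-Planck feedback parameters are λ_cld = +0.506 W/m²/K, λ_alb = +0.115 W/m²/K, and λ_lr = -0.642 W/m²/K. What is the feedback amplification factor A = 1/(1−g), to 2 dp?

0.99

Convert to gains: g_cld = 0.506/3.6 = 0.1406; g_alb = 0.115/3.6 = 0.03194; g_lr = -0.642/3.6 = -0.1783.
Total gain g = -0.00576.
A = 1/(1 + 0.00576) = 0.99.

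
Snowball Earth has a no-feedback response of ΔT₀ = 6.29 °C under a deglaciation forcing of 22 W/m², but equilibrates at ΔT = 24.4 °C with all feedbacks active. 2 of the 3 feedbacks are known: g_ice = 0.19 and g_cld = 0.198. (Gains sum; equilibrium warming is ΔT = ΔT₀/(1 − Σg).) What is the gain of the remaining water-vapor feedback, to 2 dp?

0.35

Amplification A = ΔT/ΔT₀ = 24.4/6.29 = 3.879.
Total gain g = 1 − 1/A = 1 − 1/3.879 = 0.7422.
Known gains sum to 0.19 + 0.198 = 0.388.
g_wv = 0.7422 − 0.388 = 0.35.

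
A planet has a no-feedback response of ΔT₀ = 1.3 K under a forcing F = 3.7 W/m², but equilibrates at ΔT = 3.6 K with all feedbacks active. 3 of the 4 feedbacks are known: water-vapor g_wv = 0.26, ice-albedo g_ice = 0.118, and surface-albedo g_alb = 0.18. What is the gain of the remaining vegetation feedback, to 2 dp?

0.08

Amplification A = ΔT/ΔT₀ = 3.6/1.3 = 2.769.
Total gain g = 1 − 1/A = 1 − 1/2.769 = 0.6389.
Known gains sum to 0.26 + 0.118 + 0.18 = 0.558.
g_veg = 0.6389 − 0.558 = 0.08.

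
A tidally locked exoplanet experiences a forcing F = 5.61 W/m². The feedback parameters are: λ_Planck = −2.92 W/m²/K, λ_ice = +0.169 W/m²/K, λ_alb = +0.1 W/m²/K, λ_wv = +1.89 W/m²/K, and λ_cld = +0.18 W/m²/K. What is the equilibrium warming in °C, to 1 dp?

Net feedback parameter λ = (−2.92) + (+0.169) + (+0.1) + (+1.89) + (+0.18) = -0.581 W/m²/K.
ΔT = −F/λ = −5.61/(-0.581) = 9.7 °C.

9.7 °C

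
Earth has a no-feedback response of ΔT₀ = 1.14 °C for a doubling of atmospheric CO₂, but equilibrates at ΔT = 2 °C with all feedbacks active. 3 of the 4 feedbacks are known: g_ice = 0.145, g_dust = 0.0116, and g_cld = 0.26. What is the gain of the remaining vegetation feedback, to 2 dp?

0.01

Amplification A = ΔT/ΔT₀ = 2/1.14 = 1.754.
Total gain g = 1 − 1/A = 1 − 1/1.754 = 0.4299.
Known gains sum to 0.145 + 0.0116 + 0.26 = 0.4166.
g_veg = 0.4299 − 0.4166 = 0.01.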